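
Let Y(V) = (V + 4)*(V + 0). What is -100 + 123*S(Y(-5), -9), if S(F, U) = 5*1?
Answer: 515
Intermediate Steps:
Y(V) = V*(4 + V) (Y(V) = (4 + V)*V = V*(4 + V))
S(F, U) = 5
-100 + 123*S(Y(-5), -9) = -100 + 123*5 = -100 + 615 = 515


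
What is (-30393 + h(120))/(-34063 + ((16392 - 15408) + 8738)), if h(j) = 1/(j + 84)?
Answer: 6200171/4965564 ≈ 1.2486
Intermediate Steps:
h(j) = 1/(84 + j)
(-30393 + h(120))/(-34063 + ((16392 - 15408) + 8738)) = (-30393 + 1/(84 + 120))/(-34063 + ((16392 - 15408) + 8738)) = (-30393 + 1/204)/(-34063 + (984 + 8738)) = (-30393 + 1/204)/(-34063 + 9722) = -6200171/204/(-24341) = -6200171/204*(-1/24341) = 6200171/4965564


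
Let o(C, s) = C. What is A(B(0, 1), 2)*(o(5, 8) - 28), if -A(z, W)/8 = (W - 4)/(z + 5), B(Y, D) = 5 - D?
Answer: -368/9 ≈ -40.889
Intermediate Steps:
A(z, W) = -8*(-4 + W)/(5 + z) (A(z, W) = -8*(W - 4)/(z + 5) = -8*(-4 + W)/(5 + z))
A(B(0, 1), 2)*(o(5, 8) - 28) = (8*(4 - 1*2)/(5 + (5 - 1*1)))*(5 - 28) = (8*(4 - 2)/(5 + (5 - 1)))*(-23) = (8*2/(5 + 4))*(-23) = (8*2/9)*(-23) = (8*(⅑)*2)*(-23) = (16/9)*(-23) = -368/9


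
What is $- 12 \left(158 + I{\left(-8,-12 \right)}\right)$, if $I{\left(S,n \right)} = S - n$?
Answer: $-1944$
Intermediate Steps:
$- 12 \left(158 + I{\left(-8,-12 \right)}\right) = - 12 \left(158 - -4\right) = - 12 \left(158 + \left(-8 + 12\right)\right) = - 12 \left(158 + 4\right) = \left(-12\right) 162 = -1944$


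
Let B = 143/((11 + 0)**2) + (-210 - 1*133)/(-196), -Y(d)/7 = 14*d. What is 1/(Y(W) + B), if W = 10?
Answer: -44/42991 ≈ -0.0010235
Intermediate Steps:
Y(d) = -98*d
B = 129/44 (B = 143/(11**2) + (-210 - 133)*(-1/196) = 143/121 - 343*(-1/196) = 143*(1/121) + 7/4 = 13/11 + 7/4 = 129/44 ≈ 2.9318)
1/(Y(W) + B) = 1/(-98*10 + 129/44) = 1/(-980 + 129/44) = 1/(-42991/44) = -44/42991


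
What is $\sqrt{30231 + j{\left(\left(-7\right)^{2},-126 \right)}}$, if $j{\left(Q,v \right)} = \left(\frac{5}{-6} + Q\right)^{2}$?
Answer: $\frac{\sqrt{1171837}}{6} \approx 180.42$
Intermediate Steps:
$j{\left(Q,v \right)} = \left(- \frac{5}{6} + Q\right)^{2}$ ($j{\left(Q,v \right)} = \left(5 \left(- \frac{1}{6}\right) + Q\right)^{2} = \left(- \frac{5}{6} + Q\right)^{2}$)
$\sqrt{30231 + j{\left(\left(-7\right)^{2},-126 \right)}} = \sqrt{30231 + \frac{\left(-5 + 6 \left(-7\right)^{2}\right)^{2}}{36}} = \sqrt{30231 + \frac{\left(-5 + 6 \cdot 49\right)^{2}}{36}} = \sqrt{30231 + \frac{\left(-5 + 294\right)^{2}}{36}} = \sqrt{30231 + \frac{289^{2}}{36}} = \sqrt{30231 + \frac{1}{36} \cdot 83521} = \sqrt{30231 + \frac{83521}{36}} = \sqrt{\frac{1171837}{36}} = \frac{\sqrt{1171837}}{6}$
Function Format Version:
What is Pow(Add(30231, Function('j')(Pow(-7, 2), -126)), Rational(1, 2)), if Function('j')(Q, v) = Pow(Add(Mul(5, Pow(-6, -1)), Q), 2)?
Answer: Mul(Rational(1, 6), Pow(1171837, Rational(1, 2))) ≈ 180.42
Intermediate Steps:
Function('j')(Q, v) = Pow(Add(Rational(-5, 6), Q), 2) (Function('j')(Q, v) = Pow(Add(Mul(5, Rational(-1, 6)), Q), 2) = Pow(Add(Rational(-5, 6), Q), 2))
Pow(Add(30231, Function('j')(Pow(-7, 2), -126)), Rational(1, 2)) = Pow(Add(30231, Mul(Rational(1, 36), Pow(Add(-5, Mul(6, Pow(-7, 2))), 2))), Rational(1, 2)) = Pow(Add(30231, Mul(Rational(1, 36), Pow(Add(-5, Mul(6, 49)), 2))), Rational(1, 2)) = Pow(Add(30231, Mul(Rational(1, 36), Pow(Add(-5, 294), 2))), Rational(1, 2)) = Pow(Add(30231, Mul(Rational(1, 36), Pow(289, 2))), Rational(1, 2)) = Pow(Add(30231, Mul(Rational(1, 36), 83521)), Rational(1, 2)) = Pow(Add(30231, Rational(83521, 36)), Rational(1, 2)) = Pow(Rational(1171837, 36), Rational(1, 2)) = Mul(Rational(1, 6), Pow(1171837, Rational(1, 2)))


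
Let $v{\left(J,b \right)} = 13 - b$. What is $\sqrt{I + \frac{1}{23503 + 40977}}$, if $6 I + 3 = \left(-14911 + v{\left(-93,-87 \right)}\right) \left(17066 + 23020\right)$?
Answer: $\frac{i \sqrt{25713188336353570}}{16120} \approx 9947.5 i$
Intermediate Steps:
$I = - \frac{197904583}{2}$ ($I = - \frac{1}{2} + \frac{\left(-14911 + \left(13 - -87\right)\right) \left(17066 + 23020\right)}{6} = - \frac{1}{2} + \frac{\left(-14911 + \left(13 + 87\right)\right) 40086}{6} = - \frac{1}{2} + \frac{\left(-14911 + 100\right) 40086}{6} = - \frac{1}{2} + \frac{\left(-14811\right) 40086}{6} = - \frac{1}{2} + \frac{1}{6} \left(-593713746\right) = - \frac{1}{2} - 98952291 = - \frac{197904583}{2} \approx -9.8952 \cdot 10^{7}$)
$\sqrt{I + \frac{1}{23503 + 40977}} = \sqrt{- \frac{197904583}{2} + \frac{1}{23503 + 40977}} = \sqrt{- \frac{197904583}{2} + \frac{1}{64480}} = \sqrt{- \frac{6380443755919}{64480}} = \frac{i \sqrt{25713188336353570}}{16120}$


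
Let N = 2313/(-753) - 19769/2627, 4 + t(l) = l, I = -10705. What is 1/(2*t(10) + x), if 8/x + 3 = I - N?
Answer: 881702685/10579772843 ≈ 0.083338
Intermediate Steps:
t(l) = -4 + l
N = -6987436/659377 (N = 2313*(-1/753) - 19769*1/2627 = -771/251 - 19769/2627 = -6987436/659377 ≈ -10.597)
x = -659377/881702685 (x = 8/(-3 + (-10705 - 1*(-6987436/659377))) = 8/(-3 + (-10705 + 6987436/659377)) = 8/(-3 - 7051643349/659377) = 8/(-7053621480/659377) = 8*(-659377/7053621480) = -659377/881702685 ≈ -0.00074784)
1/(2*t(10) + x) = 1/(2*(-4 + 10) - 659377/881702685) = 1/(2*6 - 659377/881702685) = 1/(12 - 659377/881702685) = 1/(10579772843/881702685) = 881702685/10579772843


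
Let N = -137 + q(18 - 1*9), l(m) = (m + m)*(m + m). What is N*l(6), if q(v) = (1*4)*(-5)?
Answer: -22608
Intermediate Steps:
q(v) = -20 (q(v) = 4*(-5) = -20)
l(m) = 4*m**2 (l(m) = (2*m)*(2*m) = 4*m**2)
N = -157 (N = -137 - 20 = -157)
N*l(6) = -628*6**2 = -628*36 = -157*144 = -22608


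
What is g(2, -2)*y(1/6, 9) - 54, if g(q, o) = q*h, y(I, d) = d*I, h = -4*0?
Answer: -54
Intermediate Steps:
h = 0
y(I, d) = I*d
g(q, o) = 0 (g(q, o) = q*0 = 0)
g(2, -2)*y(1/6, 9) - 54 = 0*(9/6) - 54 = 0*((⅙)*9) - 54 = 0*(3/2) - 54 = 0 - 54 = -54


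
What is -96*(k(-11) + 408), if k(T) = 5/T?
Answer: -430368/11 ≈ -39124.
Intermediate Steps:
-96*(k(-11) + 408) = -96*(5/(-11) + 408) = -96*(5*(-1/11) + 408) = -96*(-5/11 + 408) = -96*4483/11 = -430368/11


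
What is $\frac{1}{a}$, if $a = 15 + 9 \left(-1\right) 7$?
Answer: $- \frac{1}{48} \approx -0.020833$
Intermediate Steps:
$a = -48$ ($a = 15 - 63 = -48$)
$\frac{1}{a} = \frac{1}{-48} = - \frac{1}{48}$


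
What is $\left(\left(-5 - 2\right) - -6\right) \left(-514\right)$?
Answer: $514$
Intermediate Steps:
$\left(\left(-5 - 2\right) - -6\right) \left(-514\right) = \left(\left(-5 - 2\right) + 6\right) \left(-514\right) = \left(-7 + 6\right) \left(-514\right) = \left(-1\right) \left(-514\right) = 514$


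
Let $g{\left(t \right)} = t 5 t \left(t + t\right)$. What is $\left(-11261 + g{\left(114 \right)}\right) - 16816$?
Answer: $14787363$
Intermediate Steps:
$g{\left(t \right)} = 10 t^{3}$ ($g{\left(t \right)} = 5 t t 2 t = 5 t^{2} \cdot 2 t = 10 t^{3}$)
$\left(-11261 + g{\left(114 \right)}\right) - 16816 = \left(-11261 + 10 \cdot 114^{3}\right) - 16816 = \left(-11261 + 10 \cdot 1481544\right) - 16816 = \left(-11261 + 14815440\right) - 16816 = 14804179 - 16816 = 14787363$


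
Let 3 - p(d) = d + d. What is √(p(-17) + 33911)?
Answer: 6*√943 ≈ 184.25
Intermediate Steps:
p(d) = 3 - 2*d (p(d) = 3 - (d + d) = 3 - 2*d)
√(p(-17) + 33911) = √((3 - 2*(-17)) + 33911) = √((3 + 34) + 33911) = √(37 + 33911) = √33948 = 6*√943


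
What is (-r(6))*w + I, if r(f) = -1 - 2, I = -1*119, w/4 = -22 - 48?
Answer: -959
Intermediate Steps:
w = -280 (w = 4*(-22 - 48) = 4*(-70) = -280)
I = -119
r(f) = -3
(-r(6))*w + I = -1*(-3)*(-280) - 119 = 3*(-280) - 119 = -840 - 119 = -959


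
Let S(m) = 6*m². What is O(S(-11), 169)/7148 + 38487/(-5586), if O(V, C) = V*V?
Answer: 222428455/3327394 ≈ 66.848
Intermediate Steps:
O(V, C) = V²
O(S(-11), 169)/7148 + 38487/(-5586) = (6*(-11)²)²/7148 + 38487/(-5586) = (6*121)²*(1/7148) + 38487*(-1/5586) = 726²*(1/7148) - 12829/1862 = 527076*(1/7148) - 12829/1862 = 131769/1787 - 12829/1862 = 222428455/3327394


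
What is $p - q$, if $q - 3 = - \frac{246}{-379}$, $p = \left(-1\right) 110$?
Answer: $- \frac{43073}{379} \approx -113.65$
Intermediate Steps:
$p = -110$
$q = \frac{1383}{379}$ ($q = 3 - \frac{246}{-379} = 3 - - \frac{246}{379} = 3 + \frac{246}{379} = \frac{1383}{379} \approx 3.6491$)
$p - q = -110 - \frac{1383}{379} = - \frac{43073}{379}$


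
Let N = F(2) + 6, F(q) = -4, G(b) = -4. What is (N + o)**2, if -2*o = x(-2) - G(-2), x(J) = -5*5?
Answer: 625/4 ≈ 156.25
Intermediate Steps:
x(J) = -25
o = 21/2 (o = -(-25 - 1*(-4))/2 = -(-25 + 4)/2 = -1/2*(-21) = 21/2 ≈ 10.500)
N = 2 (N = -4 + 6 = 2)
(N + o)**2 = (2 + 21/2)**2 = (25/2)**2 = 625/4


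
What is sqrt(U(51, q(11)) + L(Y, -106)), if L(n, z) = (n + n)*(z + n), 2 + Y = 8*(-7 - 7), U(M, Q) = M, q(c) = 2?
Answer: 3*sqrt(5579) ≈ 224.08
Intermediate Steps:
Y = -114 (Y = -2 + 8*(-7 - 7) = -2 + 8*(-14) = -2 - 112 = -114)
L(n, z) = 2*n*(n + z) (L(n, z) = (2*n)*(n + z) = 2*n*(n + z))
sqrt(U(51, q(11)) + L(Y, -106)) = sqrt(51 + 2*(-114)*(-114 - 106)) = sqrt(51 + 2*(-114)*(-220)) = sqrt(51 + 50160) = sqrt(50211) = 3*sqrt(5579)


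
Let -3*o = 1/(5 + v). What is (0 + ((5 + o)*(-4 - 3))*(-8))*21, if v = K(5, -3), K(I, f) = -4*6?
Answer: 112112/19 ≈ 5900.6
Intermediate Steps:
K(I, f) = -24
v = -24
o = 1/57 (o = -1/(3*(5 - 24)) = -⅓/(-19) = -⅓*(-1/19) = 1/57 ≈ 0.017544)
(0 + ((5 + o)*(-4 - 3))*(-8))*21 = (0 + ((5 + 1/57)*(-4 - 3))*(-8))*21 = (0 + ((286/57)*(-7))*(-8))*21 = (0 - 2002/57*(-8))*21 = (0 + 16016/57)*21 = (16016/57)*21 = 112112/19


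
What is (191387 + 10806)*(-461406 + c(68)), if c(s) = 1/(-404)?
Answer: -37690397798825/404 ≈ -9.3293e+10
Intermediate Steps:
c(s) = -1/404
(191387 + 10806)*(-461406 + c(68)) = (191387 + 10806)*(-461406 - 1/404) = 202193*(-186408025/404) = -37690397798825/404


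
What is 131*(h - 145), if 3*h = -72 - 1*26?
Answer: -69823/3 ≈ -23274.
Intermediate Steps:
h = -98/3 (h = (-72 - 1*26)/3 = (-72 - 26)/3 = (1/3)*(-98) = -98/3 ≈ -32.667)
131*(h - 145) = 131*(-98/3 - 145) = 131*(-533/3) = -69823/3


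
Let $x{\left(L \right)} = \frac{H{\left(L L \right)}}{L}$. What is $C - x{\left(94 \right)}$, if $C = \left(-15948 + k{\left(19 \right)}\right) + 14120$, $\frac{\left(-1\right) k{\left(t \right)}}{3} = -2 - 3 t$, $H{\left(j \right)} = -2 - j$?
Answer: $- \frac{73178}{47} \approx -1557.0$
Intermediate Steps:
$k{\left(t \right)} = 6 + 9 t$ ($k{\left(t \right)} = - 3 \left(-2 - 3 t\right) = 6 + 9 t$)
$x{\left(L \right)} = \frac{-2 - L^{2}}{L}$ ($x{\left(L \right)} = \frac{-2 - L L}{L} = \frac{-2 - L^{2}}{L}$)
$C = -1651$ ($C = \left(-15948 + \left(6 + 9 \cdot 19\right)\right) + 14120 = \left(-15948 + \left(6 + 171\right)\right) + 14120 = \left(-15948 + 177\right) + 14120 = -15771 + 14120 = -1651$)
$C - x{\left(94 \right)} = -1651 - \left(\left(-1\right) 94 - \frac{2}{94}\right) = -1651 - \left(-94 - \frac{1}{47}\right) = -1651 - - \frac{4419}{47} = -1651 + \frac{4419}{47} = - \frac{73178}{47}$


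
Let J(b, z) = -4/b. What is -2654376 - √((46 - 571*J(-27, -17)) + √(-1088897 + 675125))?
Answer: -2654376 - √(-3126 + 4698*I*√123)/9 ≈ -2.6544e+6 - 18.48*I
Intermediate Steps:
-2654376 - √((46 - 571*J(-27, -17)) + √(-1088897 + 675125)) = -2654376 - √((46 - (-2284)/(-27)) + √(-1088897 + 675125)) = -2654376 - √((46 - (-2284)*(-1)/27) + √(-413772)) = -2654376 - √((46 - 571*4/27) + 58*I*√123) = -2654376 - √((46 - 2284/27) + 58*I*√123) = -2654376 - √(-1042/27 + 58*I*√123)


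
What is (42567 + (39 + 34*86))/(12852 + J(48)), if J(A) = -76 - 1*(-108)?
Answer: 22765/6442 ≈ 3.5338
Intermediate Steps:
J(A) = 32 (J(A) = -76 + 108 = 32)
(42567 + (39 + 34*86))/(12852 + J(48)) = (42567 + (39 + 34*86))/(12852 + 32) = (42567 + (39 + 2924))/12884 = (42567 + 2963)*(1/12884) = 45530*(1/12884) = 22765/6442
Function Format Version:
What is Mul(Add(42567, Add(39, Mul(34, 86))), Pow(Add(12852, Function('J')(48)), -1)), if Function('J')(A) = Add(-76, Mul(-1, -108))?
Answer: Rational(22765, 6442) ≈ 3.5338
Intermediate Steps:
Function('J')(A) = 32 (Function('J')(A) = Add(-76, 108) = 32)
Mul(Add(42567, Add(39, Mul(34, 86))), Pow(Add(12852, Function('J')(48)), -1)) = Mul(Add(42567, Add(39, Mul(34, 86))), Pow(Add(12852, 32), -1)) = Mul(Add(42567, Add(39, 2924)), Pow(12884, -1)) = Mul(Add(42567, 2963), Rational(1, 12884)) = Mul(45530, Rational(1, 12884)) = Rational(22765, 6442)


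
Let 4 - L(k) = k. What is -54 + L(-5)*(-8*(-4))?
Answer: 234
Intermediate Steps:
L(k) = 4 - k
-54 + L(-5)*(-8*(-4)) = -54 + (4 - 1*(-5))*(-8*(-4)) = -54 + (4 + 5)*32 = -54 + 9*32 = -54 + 288 = 234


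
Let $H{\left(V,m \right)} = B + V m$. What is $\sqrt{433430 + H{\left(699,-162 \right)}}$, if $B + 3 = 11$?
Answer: $10 \sqrt{3202} \approx 565.86$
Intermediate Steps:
$B = 8$ ($B = -3 + 11 = 8$)
$H{\left(V,m \right)} = 8 + V m$
$\sqrt{433430 + H{\left(699,-162 \right)}} = \sqrt{433430 + \left(8 + 699 \left(-162\right)\right)} = \sqrt{433430 + \left(8 - 113238\right)} = \sqrt{433430 - 113230} = \sqrt{320200} = 10 \sqrt{3202}$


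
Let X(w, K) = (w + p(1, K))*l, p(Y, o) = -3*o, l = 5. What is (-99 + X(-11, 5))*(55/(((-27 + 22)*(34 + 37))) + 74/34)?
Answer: -558760/1207 ≈ -462.93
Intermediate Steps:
X(w, K) = -15*K + 5*w (X(w, K) = (w - 3*K)*5 = -15*K + 5*w)
(-99 + X(-11, 5))*(55/(((-27 + 22)*(34 + 37))) + 74/34) = (-99 + (-15*5 + 5*(-11)))*(55/(((-27 + 22)*(34 + 37))) + 74/34) = (-99 + (-75 - 55))*(55/((-5*71)) + 74*(1/34)) = (-99 - 130)*(55/(-355) + 37/17) = -229*(55*(-1/355) + 37/17) = -229*(-11/71 + 37/17) = -229*2440/1207 = -558760/1207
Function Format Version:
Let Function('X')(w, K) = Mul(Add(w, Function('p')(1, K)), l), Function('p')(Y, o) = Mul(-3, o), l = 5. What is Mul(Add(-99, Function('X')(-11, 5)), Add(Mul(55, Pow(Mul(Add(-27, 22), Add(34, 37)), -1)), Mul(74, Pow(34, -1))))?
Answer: Rational(-558760, 1207) ≈ -462.93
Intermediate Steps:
Function('X')(w, K) = Add(Mul(-15, K), Mul(5, w)) (Function('X')(w, K) = Mul(Add(w, Mul(-3, K)), 5) = Add(Mul(-15, K), Mul(5, w)))
Mul(Add(-99, Function('X')(-11, 5)), Add(Mul(55, Pow(Mul(Add(-27, 22), Add(34, 37)), -1)), Mul(74, Pow(34, -1)))) = Mul(Add(-99, Add(Mul(-15, 5), Mul(5, -11))), Add(Mul(55, Pow(Mul(Add(-27, 22), Add(34, 37)), -1)), Mul(74, Pow(34, -1)))) = Mul(Add(-99, Add(-75, -55)), Add(Mul(55, Pow(Mul(-5, 71), -1)), Mul(74, Rational(1, 34)))) = Mul(Add(-99, -130), Add(Mul(55, Pow(-355, -1)), Rational(37, 17))) = Mul(-229, Add(Mul(55, Rational(-1, 355)), Rational(37, 17))) = Mul(-229, Add(Rational(-11, 71), Rational(37, 17))) = Mul(-229, Rational(2440, 1207)) = Rational(-558760, 1207)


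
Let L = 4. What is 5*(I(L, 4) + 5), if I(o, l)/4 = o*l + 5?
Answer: 445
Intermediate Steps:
I(o, l) = 20 + 4*l*o (I(o, l) = 4*(o*l + 5) = 4*(l*o + 5) = 4*(5 + l*o) = 20 + 4*l*o)
5*(I(L, 4) + 5) = 5*((20 + 4*4*4) + 5) = 5*((20 + 64) + 5) = 5*(84 + 5) = 5*89 = 445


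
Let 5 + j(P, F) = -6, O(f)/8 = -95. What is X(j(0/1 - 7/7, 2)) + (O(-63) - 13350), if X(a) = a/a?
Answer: -14109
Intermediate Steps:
O(f) = -760 (O(f) = 8*(-95) = -760)
j(P, F) = -11 (j(P, F) = -5 - 6 = -11)
X(a) = 1
X(j(0/1 - 7/7, 2)) + (O(-63) - 13350) = 1 + (-760 - 13350) = 1 - 14110 = -14109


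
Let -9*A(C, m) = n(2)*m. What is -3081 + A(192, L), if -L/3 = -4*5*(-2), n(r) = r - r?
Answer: -3081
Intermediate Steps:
n(r) = 0
L = -120 (L = -3*(-4*5)*(-2) = -(-60)*(-2) = -3*40 = -120)
A(C, m) = 0 (A(C, m) = -0*m = -⅑*0 = 0)
-3081 + A(192, L) = -3081 + 0 = -3081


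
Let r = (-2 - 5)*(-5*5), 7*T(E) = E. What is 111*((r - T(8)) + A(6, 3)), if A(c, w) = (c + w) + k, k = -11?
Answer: 133533/7 ≈ 19076.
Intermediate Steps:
T(E) = E/7
A(c, w) = -11 + c + w (A(c, w) = (c + w) - 11 = -11 + c + w)
r = 175 (r = -7*(-25) = 175)
111*((r - T(8)) + A(6, 3)) = 111*((175 - 8/7) + (-11 + 6 + 3)) = 111*((175 - 1*8/7) - 2) = 111*((175 - 8/7) - 2) = 111*(1217/7 - 2) = 111*(1203/7) = 133533/7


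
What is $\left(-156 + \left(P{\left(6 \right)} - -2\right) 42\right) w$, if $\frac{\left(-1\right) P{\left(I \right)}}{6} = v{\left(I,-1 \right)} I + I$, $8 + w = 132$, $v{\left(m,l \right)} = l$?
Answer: $-8928$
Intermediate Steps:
$w = 124$ ($w = -8 + 132 = 124$)
$P{\left(I \right)} = 0$ ($P{\left(I \right)} = - 6 \left(- I + I\right) = \left(-6\right) 0 = 0$)
$\left(-156 + \left(P{\left(6 \right)} - -2\right) 42\right) w = \left(-156 + \left(0 - -2\right) 42\right) 124 = \left(-156 + \left(0 + 2\right) 42\right) 124 = \left(-156 + 2 \cdot 42\right) 124 = \left(-156 + 84\right) 124 = \left(-72\right) 124 = -8928$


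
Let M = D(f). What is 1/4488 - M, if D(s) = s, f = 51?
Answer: -228887/4488 ≈ -51.000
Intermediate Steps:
M = 51
1/4488 - M = 1/4488 - 1*51 = 1/4488 - 51 = -228887/4488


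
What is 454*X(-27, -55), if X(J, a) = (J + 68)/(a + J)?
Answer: -227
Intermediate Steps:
X(J, a) = (68 + J)/(J + a)
454*X(-27, -55) = 454*((68 - 27)/(-27 - 55)) = 454*(41/(-82)) = 454*(-1/82*41) = 454*(-1/2) = -227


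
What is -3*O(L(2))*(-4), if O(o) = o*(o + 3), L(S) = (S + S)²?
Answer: 3648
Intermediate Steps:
L(S) = 4*S² (L(S) = (2*S)² = 4*S²)
O(o) = o*(3 + o)
-3*O(L(2))*(-4) = -3*4*2²*(3 + 4*2²)*(-4) = -3*4*4*(3 + 4*4)*(-4) = -48*(3 + 16)*(-4) = -48*19*(-4) = -3*304*(-4) = -912*(-4) = 3648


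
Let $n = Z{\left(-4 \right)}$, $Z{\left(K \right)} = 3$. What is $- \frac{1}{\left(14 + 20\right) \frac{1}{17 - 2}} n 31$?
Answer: $- \frac{1395}{34} \approx -41.029$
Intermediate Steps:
$n = 3$
$- \frac{1}{\left(14 + 20\right) \frac{1}{17 - 2}} n 31 = - \frac{1}{\left(14 + 20\right) \frac{1}{17 - 2}} \cdot 3 \cdot 31 = - \frac{1}{34 \cdot \frac{1}{15}} \cdot 3 \cdot 31 = - \frac{1}{\frac{34}{15}} \cdot 3 \cdot 31 = \left(-1\right) \frac{15}{34} \cdot 3 \cdot 31 = \left(- \frac{15}{34}\right) 3 \cdot 31 = \left(- \frac{45}{34}\right) 31 = - \frac{1395}{34}$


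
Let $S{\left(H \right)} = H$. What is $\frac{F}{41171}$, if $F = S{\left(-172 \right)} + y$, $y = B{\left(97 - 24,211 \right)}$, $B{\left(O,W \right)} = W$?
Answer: $\frac{3}{3167} \approx 0.00094727$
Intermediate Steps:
$y = 211$
$F = 39$ ($F = -172 + 211 = 39$)
$\frac{F}{41171} = \frac{39}{41171} = 39 \cdot \frac{1}{41171} = \frac{3}{3167}$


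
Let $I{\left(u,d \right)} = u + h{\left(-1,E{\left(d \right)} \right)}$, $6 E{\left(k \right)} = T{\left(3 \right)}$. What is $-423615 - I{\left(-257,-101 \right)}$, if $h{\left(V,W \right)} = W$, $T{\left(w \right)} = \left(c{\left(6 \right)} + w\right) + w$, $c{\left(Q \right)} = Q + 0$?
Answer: $-423360$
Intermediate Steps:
$c{\left(Q \right)} = Q$
$T{\left(w \right)} = 6 + 2 w$ ($T{\left(w \right)} = \left(6 + w\right) + w = 6 + 2 w$)
$E{\left(k \right)} = 2$ ($E{\left(k \right)} = \frac{6 + 2 \cdot 3}{6} = \frac{6 + 6}{6} = \frac{1}{6} \cdot 12 = 2$)
$I{\left(u,d \right)} = 2 + u$ ($I{\left(u,d \right)} = u + 2 = 2 + u$)
$-423615 - I{\left(-257,-101 \right)} = -423615 - \left(2 - 257\right) = -423615 - -255 = -423615 + 255 = -423360$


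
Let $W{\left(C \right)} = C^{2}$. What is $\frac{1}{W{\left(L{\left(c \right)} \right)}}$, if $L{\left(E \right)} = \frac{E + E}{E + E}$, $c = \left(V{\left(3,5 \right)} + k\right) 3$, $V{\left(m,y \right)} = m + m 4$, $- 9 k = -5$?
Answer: $1$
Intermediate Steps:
$k = \frac{5}{9}$ ($k = \left(- \frac{1}{9}\right) \left(-5\right) = \frac{5}{9} \approx 0.55556$)
$V{\left(m,y \right)} = 5 m$ ($V{\left(m,y \right)} = m + 4 m = 5 m$)
$c = \frac{140}{3}$ ($c = \left(5 \cdot 3 + \frac{5}{9}\right) 3 = \left(15 + \frac{5}{9}\right) 3 = \frac{140}{9} \cdot 3 = \frac{140}{3} \approx 46.667$)
$L{\left(E \right)} = 1$ ($L{\left(E \right)} = \frac{2 E}{2 E} = 2 E \frac{1}{2 E} = 1$)
$\frac{1}{W{\left(L{\left(c \right)} \right)}} = \frac{1}{1^{2}} = 1^{-1} = 1$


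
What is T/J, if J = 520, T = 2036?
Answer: 509/130 ≈ 3.9154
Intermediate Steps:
T/J = 2036/520 = 2036*(1/520) = 509/130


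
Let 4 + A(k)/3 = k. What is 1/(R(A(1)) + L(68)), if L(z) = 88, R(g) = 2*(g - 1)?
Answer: 1/68 ≈ 0.014706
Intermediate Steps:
A(k) = -12 + 3*k
R(g) = -2 + 2*g (R(g) = 2*(-1 + g) = -2 + 2*g)
1/(R(A(1)) + L(68)) = 1/((-2 + 2*(-12 + 3*1)) + 88) = 1/((-2 + 2*(-12 + 3)) + 88) = 1/((-2 + 2*(-9)) + 88) = 1/((-2 - 18) + 88) = 1/(-20 + 88) = 1/68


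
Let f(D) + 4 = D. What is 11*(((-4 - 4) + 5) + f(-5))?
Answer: -132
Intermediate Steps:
f(D) = -4 + D
11*(((-4 - 4) + 5) + f(-5)) = 11*(((-4 - 4) + 5) + (-4 - 5)) = 11*((-8 + 5) - 9) = 11*(-3 - 9) = 11*(-12) = -132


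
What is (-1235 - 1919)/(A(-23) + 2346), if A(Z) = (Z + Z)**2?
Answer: -1577/2231 ≈ -0.70686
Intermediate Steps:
A(Z) = 4*Z**2 (A(Z) = (2*Z)**2 = 4*Z**2)
(-1235 - 1919)/(A(-23) + 2346) = (-1235 - 1919)/(4*(-23)**2 + 2346) = -3154/(4*529 + 2346) = -3154/(2116 + 2346) = -3154/4462 = -3154*1/4462 = -1577/2231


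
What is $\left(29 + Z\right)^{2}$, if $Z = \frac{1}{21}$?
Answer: $\frac{372100}{441} \approx 843.76$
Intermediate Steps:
$Z = \frac{1}{21} \approx 0.047619$
$\left(29 + Z\right)^{2} = \left(29 + \frac{1}{21}\right)^{2} = \left(\frac{610}{21}\right)^{2} = \frac{372100}{441}$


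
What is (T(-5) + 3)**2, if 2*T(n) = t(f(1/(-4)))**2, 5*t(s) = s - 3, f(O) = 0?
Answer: 25281/2500 ≈ 10.112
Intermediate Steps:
t(s) = -3/5 + s/5 (t(s) = (s - 3)/5 = (-3 + s)/5 = -3/5 + s/5)
T(n) = 9/50 (T(n) = (-3/5 + (1/5)*0)**2/2 = (-3/5 + 0)**2/2 = (-3/5)**2/2 = (1/2)*(9/25) = 9/50)
(T(-5) + 3)**2 = (9/50 + 3)**2 = (159/50)**2 = 25281/2500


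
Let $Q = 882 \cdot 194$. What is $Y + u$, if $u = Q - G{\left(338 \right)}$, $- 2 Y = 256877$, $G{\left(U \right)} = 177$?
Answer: $\frac{84985}{2} \approx 42493.0$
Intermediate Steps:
$Q = 171108$
$Y = - \frac{256877}{2}$ ($Y = \left(- \frac{1}{2}\right) 256877 = - \frac{256877}{2} \approx -1.2844 \cdot 10^{5}$)
$u = 170931$ ($u = 171108 - 177 = 170931$)
$Y + u = - \frac{256877}{2} + 170931 = \frac{84985}{2}$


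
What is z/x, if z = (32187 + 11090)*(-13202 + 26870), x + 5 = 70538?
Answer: 11598236/1383 ≈ 8386.3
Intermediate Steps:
x = 70533 (x = -5 + 70538 = 70533)
z = 591510036 (z = 43277*13668 = 591510036)
z/x = 591510036/70533 = 591510036*(1/70533) = 11598236/1383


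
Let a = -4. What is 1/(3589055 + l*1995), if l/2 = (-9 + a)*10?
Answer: 1/3070355 ≈ 3.2570e-7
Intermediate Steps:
l = -260 (l = 2*((-9 - 4)*10) = 2*(-13*10) = 2*(-130) = -260)
1/(3589055 + l*1995) = 1/(3589055 - 260*1995) = 1/(3589055 - 518700) = 1/3070355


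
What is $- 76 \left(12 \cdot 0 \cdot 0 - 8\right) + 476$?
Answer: $1084$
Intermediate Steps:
$- 76 \left(12 \cdot 0 \cdot 0 - 8\right) + 476 = - 76 \left(12 \cdot 0 - 8\right) + 476 = - 76 \left(0 - 8\right) + 476 = \left(-76\right) \left(-8\right) + 476 = 608 + 476 = 1084$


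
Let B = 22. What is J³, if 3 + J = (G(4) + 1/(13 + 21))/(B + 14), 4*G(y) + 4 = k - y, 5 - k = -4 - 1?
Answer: -8365427/314432 ≈ -26.605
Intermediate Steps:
k = 10 (k = 5 - (-4 - 1) = 5 - 1*(-5) = 5 + 5 = 10)
G(y) = 3/2 - y/4 (G(y) = -1 + (10 - y)/4 = -1 + (5/2 - y/4) = 3/2 - y/4)
J = -203/68 (J = -3 + ((3/2 - ¼*4) + 1/(13 + 21))/(22 + 14) = -3 + ((3/2 - 1) + 1/34)/36 = -3 + (½ + 1/34)*(1/36) = -3 + (9/17)*(1/36) = -3 + 1/68 = -203/68 ≈ -2.9853)
J³ = (-203/68)³ = -8365427/314432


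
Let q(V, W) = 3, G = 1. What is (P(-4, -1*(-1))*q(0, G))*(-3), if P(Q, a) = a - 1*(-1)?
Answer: -18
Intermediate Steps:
P(Q, a) = 1 + a (P(Q, a) = a + 1 = 1 + a)
(P(-4, -1*(-1))*q(0, G))*(-3) = ((1 - 1*(-1))*3)*(-3) = ((1 + 1)*3)*(-3) = (2*3)*(-3) = 6*(-3) = -18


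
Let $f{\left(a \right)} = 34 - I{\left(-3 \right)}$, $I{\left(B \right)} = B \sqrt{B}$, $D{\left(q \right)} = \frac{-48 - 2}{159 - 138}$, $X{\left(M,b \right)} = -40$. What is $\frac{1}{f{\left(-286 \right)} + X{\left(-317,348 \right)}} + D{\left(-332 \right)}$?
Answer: $- \frac{52}{21} - \frac{i \sqrt{3}}{21} \approx -2.4762 - 0.082479 i$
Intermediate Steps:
$D{\left(q \right)} = - \frac{50}{21}$
$I{\left(B \right)} = B^{\frac{3}{2}}$
$f{\left(a \right)} = 34 + 3 i \sqrt{3}$ ($f{\left(a \right)} = 34 - \left(-3\right)^{\frac{3}{2}} = 34 - - 3 i \sqrt{3} = 34 + 3 i \sqrt{3}$)
$\frac{1}{f{\left(-286 \right)} + X{\left(-317,348 \right)}} + D{\left(-332 \right)} = \frac{1}{\left(34 + 3 i \sqrt{3}\right) - 40} - \frac{50}{21} = \frac{1}{-6 + 3 i \sqrt{3}} - \frac{50}{21} = - \frac{50}{21} + \frac{1}{-6 + 3 i \sqrt{3}}$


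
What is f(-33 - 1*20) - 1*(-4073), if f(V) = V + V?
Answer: 3967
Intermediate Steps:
f(V) = 2*V
f(-33 - 1*20) - 1*(-4073) = 2*(-33 - 1*20) - 1*(-4073) = 2*(-33 - 20) + 4073 = 2*(-53) + 4073 = -106 + 4073 = 3967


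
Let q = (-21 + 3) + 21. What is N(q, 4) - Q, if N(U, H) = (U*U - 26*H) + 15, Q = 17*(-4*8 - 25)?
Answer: 889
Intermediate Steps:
Q = -969 (Q = 17*(-32 - 25) = 17*(-57) = -969)
q = 3 (q = -18 + 21 = 3)
N(U, H) = 15 + U**2 - 26*H (N(U, H) = (U**2 - 26*H) + 15 = 15 + U**2 - 26*H)
N(q, 4) - Q = (15 + 3**2 - 26*4) - 1*(-969) = (15 + 9 - 104) + 969 = -80 + 969 = 889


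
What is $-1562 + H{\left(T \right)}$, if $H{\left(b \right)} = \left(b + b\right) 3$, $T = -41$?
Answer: $-1808$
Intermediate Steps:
$H{\left(b \right)} = 6 b$ ($H{\left(b \right)} = 2 b 3 = 6 b$)
$-1562 + H{\left(T \right)} = -1562 + 6 \left(-41\right) = -1562 - 246 = -1808$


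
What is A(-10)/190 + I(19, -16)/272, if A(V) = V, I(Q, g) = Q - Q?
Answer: -1/19 ≈ -0.052632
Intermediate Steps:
I(Q, g) = 0
A(-10)/190 + I(19, -16)/272 = -10/190 + 0/272 = -10*1/190 + 0*(1/272) = -1/19 + 0 = -1/19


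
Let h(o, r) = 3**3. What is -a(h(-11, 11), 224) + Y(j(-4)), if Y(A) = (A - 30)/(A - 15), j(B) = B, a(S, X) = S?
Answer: -479/19 ≈ -25.211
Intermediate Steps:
h(o, r) = 27
Y(A) = (-30 + A)/(-15 + A)
-a(h(-11, 11), 224) + Y(j(-4)) = -1*27 + (-30 - 4)/(-15 - 4) = -27 - 34/(-19) = -27 - 1/19*(-34) = -27 + 34/19 = -479/19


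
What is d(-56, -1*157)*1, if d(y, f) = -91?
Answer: -91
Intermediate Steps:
d(-56, -1*157)*1 = -91*1 = -91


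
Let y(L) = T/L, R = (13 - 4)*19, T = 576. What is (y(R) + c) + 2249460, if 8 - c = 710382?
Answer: 29242698/19 ≈ 1.5391e+6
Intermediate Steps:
c = -710374 (c = 8 - 1*710382 = 8 - 710382 = -710374)
R = 171 (R = 9*19 = 171)
y(L) = 576/L
(y(R) + c) + 2249460 = (576/171 - 710374) + 2249460 = (576*(1/171) - 710374) + 2249460 = (64/19 - 710374) + 2249460 = -13497042/19 + 2249460 = 29242698/19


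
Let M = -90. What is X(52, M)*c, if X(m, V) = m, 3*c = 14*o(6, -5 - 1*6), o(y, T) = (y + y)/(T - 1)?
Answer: -728/3 ≈ -242.67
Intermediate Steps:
o(y, T) = 2*y/(-1 + T) (o(y, T) = (2*y)/(-1 + T) = 2*y/(-1 + T))
c = -14/3 (c = (14*(2*6/(-1 + (-5 - 1*6))))/3 = (14*(2*6/(-1 + (-5 - 6))))/3 = (14*(2*6/(-1 - 11)))/3 = (14*(2*6/(-12)))/3 = (14*(2*6*(-1/12)))/3 = (14*(-1))/3 = (⅓)*(-14) = -14/3 ≈ -4.6667)
X(52, M)*c = 52*(-14/3) = -728/3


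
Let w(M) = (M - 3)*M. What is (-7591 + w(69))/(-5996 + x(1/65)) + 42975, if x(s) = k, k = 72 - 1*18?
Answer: 255360487/5942 ≈ 42976.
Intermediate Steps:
w(M) = M*(-3 + M) (w(M) = (-3 + M)*M = M*(-3 + M))
k = 54 (k = 72 - 18 = 54)
x(s) = 54
(-7591 + w(69))/(-5996 + x(1/65)) + 42975 = (-7591 + 69*(-3 + 69))/(-5996 + 54) + 42975 = (-7591 + 69*66)/(-5942) + 42975 = (-7591 + 4554)*(-1/5942) + 42975 = -3037*(-1/5942) + 42975 = 3037/5942 + 42975 = 255360487/5942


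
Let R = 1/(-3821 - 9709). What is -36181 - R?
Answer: -489528929/13530 ≈ -36181.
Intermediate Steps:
R = -1/13530 (R = 1/(-13530) = -1/13530 ≈ -7.3910e-5)
-36181 - R = -36181 - 1*(-1/13530) = -36181 + 1/13530 = -489528929/13530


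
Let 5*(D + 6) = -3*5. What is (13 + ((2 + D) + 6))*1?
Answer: 12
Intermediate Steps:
D = -9 (D = -6 + (-3*5)/5 = -6 + (1/5)*(-15) = -6 - 3 = -9)
(13 + ((2 + D) + 6))*1 = (13 + ((2 - 9) + 6))*1 = (13 + (-7 + 6))*1 = (13 - 1)*1 = 12*1 = 12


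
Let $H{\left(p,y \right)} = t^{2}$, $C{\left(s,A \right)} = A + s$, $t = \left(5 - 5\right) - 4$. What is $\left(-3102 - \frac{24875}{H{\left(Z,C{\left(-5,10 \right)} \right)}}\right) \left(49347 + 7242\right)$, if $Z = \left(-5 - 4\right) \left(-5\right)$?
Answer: $- \frac{4216276623}{16} \approx -2.6352 \cdot 10^{8}$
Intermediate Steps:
$Z = 45$ ($Z = \left(-9\right) \left(-5\right) = 45$)
$t = -4$ ($t = 0 - 4 = -4$)
$H{\left(p,y \right)} = 16$ ($H{\left(p,y \right)} = \left(-4\right)^{2} = 16$)
$\left(-3102 - \frac{24875}{H{\left(Z,C{\left(-5,10 \right)} \right)}}\right) \left(49347 + 7242\right) = \left(-3102 - \frac{24875}{16}\right) \left(49347 + 7242\right) = \left(-3102 - \frac{24875}{16}\right) 56589 = \left(- \frac{74507}{16}\right) 56589 = - \frac{4216276623}{16}$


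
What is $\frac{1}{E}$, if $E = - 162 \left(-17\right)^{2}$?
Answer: $- \frac{1}{46818} \approx -2.1359 \cdot 10^{-5}$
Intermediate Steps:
$E = -46818$ ($E = \left(-162\right) 289 = -46818$)
$\frac{1}{E} = \frac{1}{-46818} = - \frac{1}{46818}$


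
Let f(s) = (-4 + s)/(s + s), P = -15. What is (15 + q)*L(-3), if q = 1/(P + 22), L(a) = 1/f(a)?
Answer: 636/49 ≈ 12.980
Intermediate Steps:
f(s) = (-4 + s)/(2*s) (f(s) = (-4 + s)/((2*s)) = (-4 + s)*(1/(2*s)) = (-4 + s)/(2*s))
L(a) = 2*a/(-4 + a) (L(a) = 1/((-4 + a)/(2*a)) = 2*a/(-4 + a))
q = ⅐ (q = 1/(-15 + 22) = 1/7 = ⅐ ≈ 0.14286)
(15 + q)*L(-3) = (15 + ⅐)*(2*(-3)/(-4 - 3)) = 106*(2*(-3)/(-7))/7 = 106*(2*(-3)*(-⅐))/7 = (106/7)*(6/7) = 636/49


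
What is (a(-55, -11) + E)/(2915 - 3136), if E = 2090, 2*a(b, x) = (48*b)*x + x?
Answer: -33209/442 ≈ -75.134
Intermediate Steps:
a(b, x) = x/2 + 24*b*x (a(b, x) = ((48*b)*x + x)/2 = (48*b*x + x)/2 = (x + 48*b*x)/2 = x/2 + 24*b*x)
(a(-55, -11) + E)/(2915 - 3136) = ((1/2)*(-11)*(1 + 48*(-55)) + 2090)/(2915 - 3136) = ((1/2)*(-11)*(1 - 2640) + 2090)/(-221) = ((1/2)*(-11)*(-2639) + 2090)*(-1/221) = (29029/2 + 2090)*(-1/221) = (33209/2)*(-1/221) = -33209/442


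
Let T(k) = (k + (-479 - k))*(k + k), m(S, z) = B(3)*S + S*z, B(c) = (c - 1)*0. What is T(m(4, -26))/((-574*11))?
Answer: -49816/3157 ≈ -15.780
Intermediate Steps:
B(c) = 0 (B(c) = (-1 + c)*0 = 0)
m(S, z) = S*z (m(S, z) = 0*S + S*z = 0 + S*z = S*z)
T(k) = -958*k
T(m(4, -26))/((-574*11)) = (-3832*(-26))/((-574*11)) = -958*(-104)/(-6314) = 99632*(-1/6314) = -49816/3157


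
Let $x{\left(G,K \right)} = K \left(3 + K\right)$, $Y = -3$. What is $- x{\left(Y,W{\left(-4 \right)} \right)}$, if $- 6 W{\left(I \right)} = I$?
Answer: $- \frac{22}{9} \approx -2.4444$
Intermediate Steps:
$W{\left(I \right)} = - \frac{I}{6}$
$- x{\left(Y,W{\left(-4 \right)} \right)} = - \left(- \frac{1}{6}\right) \left(-4\right) \left(3 - - \frac{2}{3}\right) = - \frac{2 \left(3 + \frac{2}{3}\right)}{3} = - \frac{2 \cdot 11}{3 \cdot 3} = \left(-1\right) \frac{22}{9} = - \frac{22}{9}$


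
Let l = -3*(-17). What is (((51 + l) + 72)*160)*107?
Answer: 2978880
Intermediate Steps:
l = 51
(((51 + l) + 72)*160)*107 = (((51 + 51) + 72)*160)*107 = ((102 + 72)*160)*107 = (174*160)*107 = 27840*107 = 2978880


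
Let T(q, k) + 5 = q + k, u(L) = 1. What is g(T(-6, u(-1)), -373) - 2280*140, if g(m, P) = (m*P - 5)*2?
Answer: -311750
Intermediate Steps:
T(q, k) = -5 + k + q (T(q, k) = -5 + (q + k) = -5 + (k + q) = -5 + k + q)
g(m, P) = -10 + 2*P*m (g(m, P) = (P*m - 5)*2 = (-5 + P*m)*2 = -10 + 2*P*m)
g(T(-6, u(-1)), -373) - 2280*140 = (-10 + 2*(-373)*(-5 + 1 - 6)) - 2280*140 = (-10 + 2*(-373)*(-10)) - 1*319200 = (-10 + 7460) - 319200 = 7450 - 319200 = -311750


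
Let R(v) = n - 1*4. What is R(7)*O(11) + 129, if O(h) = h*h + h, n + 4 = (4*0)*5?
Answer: -927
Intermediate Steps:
n = -4 (n = -4 + (4*0)*5 = -4 + 0*5 = -4 + 0 = -4)
O(h) = h + h² (O(h) = h² + h = h + h²)
R(v) = -8 (R(v) = -4 - 1*4 = -4 - 4 = -8)
R(7)*O(11) + 129 = -88*(1 + 11) + 129 = -88*12 + 129 = -8*132 + 129 = -1056 + 129 = -927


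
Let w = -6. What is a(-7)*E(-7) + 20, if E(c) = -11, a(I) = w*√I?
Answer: 20 + 66*I*√7 ≈ 20.0 + 174.62*I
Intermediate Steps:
a(I) = -6*√I
a(-7)*E(-7) + 20 = -6*I*√7*(-11) + 20 = 66*I*√7 + 20 = 20 + 66*I*√7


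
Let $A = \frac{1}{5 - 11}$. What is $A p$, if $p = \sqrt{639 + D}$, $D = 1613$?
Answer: $- \frac{\sqrt{563}}{3} \approx -7.9092$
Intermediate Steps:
$p = 2 \sqrt{563}$ ($p = \sqrt{639 + 1613} = \sqrt{2252} = 2 \sqrt{563} \approx 47.455$)
$A = - \frac{1}{6}$ ($A = \frac{1}{-6} = - \frac{1}{6} \approx -0.16667$)
$A p = - \frac{2 \sqrt{563}}{6} = - \frac{\sqrt{563}}{3}$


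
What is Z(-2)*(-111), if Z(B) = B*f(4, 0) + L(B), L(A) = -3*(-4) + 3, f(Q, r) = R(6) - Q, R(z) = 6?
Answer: -1221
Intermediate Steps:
f(Q, r) = 6 - Q
L(A) = 15 (L(A) = 12 + 3 = 15)
Z(B) = 15 + 2*B (Z(B) = B*(6 - 1*4) + 15 = B*(6 - 4) + 15 = B*2 + 15 = 2*B + 15 = 15 + 2*B)
Z(-2)*(-111) = (15 + 2*(-2))*(-111) = (15 - 4)*(-111) = 11*(-111) = -1221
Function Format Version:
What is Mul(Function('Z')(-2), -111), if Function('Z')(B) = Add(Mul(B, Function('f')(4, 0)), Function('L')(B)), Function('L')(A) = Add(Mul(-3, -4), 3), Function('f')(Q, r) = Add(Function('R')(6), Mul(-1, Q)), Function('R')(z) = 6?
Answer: -1221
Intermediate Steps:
Function('f')(Q, r) = Add(6, Mul(-1, Q))
Function('L')(A) = 15 (Function('L')(A) = Add(12, 3) = 15)
Function('Z')(B) = Add(15, Mul(2, B)) (Function('Z')(B) = Add(Mul(B, Add(6, Mul(-1, 4))), 15) = Add(Mul(B, Add(6, -4)), 15) = Add(Mul(B, 2), 15) = Add(Mul(2, B), 15) = Add(15, Mul(2, B)))
Mul(Function('Z')(-2), -111) = Mul(Add(15, Mul(2, -2)), -111) = Mul(Add(15, -4), -111) = Mul(11, -111) = -1221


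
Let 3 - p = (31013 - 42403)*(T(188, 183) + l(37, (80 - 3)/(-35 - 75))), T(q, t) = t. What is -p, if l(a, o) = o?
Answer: -2076400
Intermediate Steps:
p = 2076400 (p = 3 - (31013 - 42403)*(183 + (80 - 3)/(-35 - 75)) = 3 - (-11390)*(183 + 77/(-110)) = 3 - (-11390)*(183 + 77*(-1/110)) = 3 - (-11390)*(183 - 7/10) = 3 - (-11390)*1823/10 = 3 - 1*(-2076397) = 3 + 2076397 = 2076400)
-p = -1*2076400 = -2076400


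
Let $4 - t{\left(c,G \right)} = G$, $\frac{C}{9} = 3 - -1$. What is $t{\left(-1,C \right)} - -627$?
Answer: $595$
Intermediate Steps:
$C = 36$ ($C = 9 \left(3 - -1\right) = 9 \left(3 + 1\right) = 9 \cdot 4 = 36$)
$t{\left(c,G \right)} = 4 - G$
$t{\left(-1,C \right)} - -627 = \left(4 - 36\right) - -627 = \left(4 - 36\right) + 627 = -32 + 627 = 595$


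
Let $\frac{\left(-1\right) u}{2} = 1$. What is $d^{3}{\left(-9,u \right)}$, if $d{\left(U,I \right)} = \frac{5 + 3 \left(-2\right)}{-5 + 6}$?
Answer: $-1$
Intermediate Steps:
$u = -2$ ($u = \left(-2\right) 1 = -2$)
$d{\left(U,I \right)} = -1$ ($d{\left(U,I \right)} = \frac{5 - 6}{1} = \left(-1\right) 1 = -1$)
$d^{3}{\left(-9,u \right)} = \left(-1\right)^{3} = -1$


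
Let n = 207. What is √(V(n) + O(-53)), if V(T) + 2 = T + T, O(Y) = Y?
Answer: √359 ≈ 18.947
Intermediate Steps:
V(T) = -2 + 2*T (V(T) = -2 + (T + T) = -2 + 2*T)
√(V(n) + O(-53)) = √((-2 + 2*207) - 53) = √((-2 + 414) - 53) = √(412 - 53) = √359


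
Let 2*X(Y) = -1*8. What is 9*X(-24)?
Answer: -36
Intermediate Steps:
X(Y) = -4 (X(Y) = (-1*8)/2 = (½)*(-8) = -4)
9*X(-24) = 9*(-4) = -36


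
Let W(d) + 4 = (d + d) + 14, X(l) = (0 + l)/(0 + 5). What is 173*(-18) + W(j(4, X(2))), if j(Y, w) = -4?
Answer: -3112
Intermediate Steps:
X(l) = l/5
W(d) = 10 + 2*d (W(d) = -4 + ((d + d) + 14) = -4 + (2*d + 14) = -4 + (14 + 2*d) = 10 + 2*d)
173*(-18) + W(j(4, X(2))) = 173*(-18) + (10 + 2*(-4)) = -3114 + (10 - 8) = -3114 + 2 = -3112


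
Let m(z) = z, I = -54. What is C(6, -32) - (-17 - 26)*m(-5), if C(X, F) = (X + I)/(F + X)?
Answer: -2771/13 ≈ -213.15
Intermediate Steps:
C(X, F) = (-54 + X)/(F + X) (C(X, F) = (X - 54)/(F + X) = (-54 + X)/(F + X))
C(6, -32) - (-17 - 26)*m(-5) = (-54 + 6)/(-32 + 6) - (-17 - 26)*(-5) = -48/(-26) - (-43)*(-5) = -1/26*(-48) - 1*215 = 24/13 - 215 = -2771/13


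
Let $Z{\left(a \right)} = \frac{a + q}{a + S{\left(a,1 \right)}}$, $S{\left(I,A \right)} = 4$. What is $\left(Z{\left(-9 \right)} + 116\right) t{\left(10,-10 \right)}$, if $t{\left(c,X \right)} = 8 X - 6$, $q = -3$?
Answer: $- \frac{50912}{5} \approx -10182.0$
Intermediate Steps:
$t{\left(c,X \right)} = -6 + 8 X$
$Z{\left(a \right)} = \frac{-3 + a}{4 + a}$ ($Z{\left(a \right)} = \frac{a - 3}{a + 4} = \frac{-3 + a}{4 + a}$)
$\left(Z{\left(-9 \right)} + 116\right) t{\left(10,-10 \right)} = \left(\frac{-3 - 9}{4 - 9} + 116\right) \left(-6 + 8 \left(-10\right)\right) = \left(\frac{1}{-5} \left(-12\right) + 116\right) \left(-6 - 80\right) = \left(\left(- \frac{1}{5}\right) \left(-12\right) + 116\right) \left(-86\right) = \left(\frac{12}{5} + 116\right) \left(-86\right) = \frac{592}{5} \left(-86\right) = - \frac{50912}{5}$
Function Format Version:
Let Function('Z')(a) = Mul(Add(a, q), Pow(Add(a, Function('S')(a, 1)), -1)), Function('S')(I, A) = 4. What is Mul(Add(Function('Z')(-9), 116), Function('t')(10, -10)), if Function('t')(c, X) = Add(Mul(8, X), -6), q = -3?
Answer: Rational(-50912, 5) ≈ -10182.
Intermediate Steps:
Function('t')(c, X) = Add(-6, Mul(8, X))
Function('Z')(a) = Mul(Pow(Add(4, a), -1), Add(-3, a)) (Function('Z')(a) = Mul(Add(a, -3), Pow(Add(a, 4), -1)) = Mul(Add(-3, a), Pow(Add(4, a), -1)) = Mul(Pow(Add(4, a), -1), Add(-3, a)))
Mul(Add(Function('Z')(-9), 116), Function('t')(10, -10)) = Mul(Add(Mul(Pow(Add(4, -9), -1), Add(-3, -9)), 116), Add(-6, Mul(8, -10))) = Mul(Add(Mul(Pow(-5, -1), -12), 116), Add(-6, -80)) = Mul(Add(Mul(Rational(-1, 5), -12), 116), -86) = Mul(Add(Rational(12, 5), 116), -86) = Mul(Rational(592, 5), -86) = Rational(-50912, 5)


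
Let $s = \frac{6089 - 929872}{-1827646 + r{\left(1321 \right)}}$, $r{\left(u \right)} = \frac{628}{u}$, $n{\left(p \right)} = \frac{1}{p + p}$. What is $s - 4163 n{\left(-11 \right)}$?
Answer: $\frac{2519415012710}{13278758559} \approx 189.73$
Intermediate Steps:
$n{\left(p \right)} = \frac{1}{2 p}$
$s = \frac{1220317343}{2414319738}$ ($s = \frac{6089 - 929872}{-1827646 + \frac{628}{1321}} = - \frac{923783}{-1827646 + 628 \cdot \frac{1}{1321}} = - \frac{923783}{-1827646 + \frac{628}{1321}} = - \frac{923783}{- \frac{2414319738}{1321}} = \left(-923783\right) \left(- \frac{1321}{2414319738}\right) = \frac{1220317343}{2414319738} \approx 0.50545$)
$s - 4163 n{\left(-11 \right)} = \frac{1220317343}{2414319738} - 4163 \frac{1}{2 \left(-11\right)} = \frac{1220317343}{2414319738} - 4163 \cdot \frac{1}{2} \left(- \frac{1}{11}\right) = \frac{1220317343}{2414319738} - - \frac{4163}{22} = \frac{1220317343}{2414319738} + \frac{4163}{22} = \frac{2519415012710}{13278758559}$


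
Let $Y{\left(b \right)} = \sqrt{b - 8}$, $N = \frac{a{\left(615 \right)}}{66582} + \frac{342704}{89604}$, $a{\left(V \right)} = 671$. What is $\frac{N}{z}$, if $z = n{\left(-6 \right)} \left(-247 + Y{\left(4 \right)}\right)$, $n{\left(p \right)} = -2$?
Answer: $\frac{8261515171}{1064340302292} + \frac{635501167 i}{10111232871774} \approx 0.0077621 + 6.2851 \cdot 10^{-5} i$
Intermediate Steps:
$N = \frac{635501167}{165722598}$ ($N = \frac{671}{66582} + \frac{342704}{89604} = 671 \cdot \frac{1}{66582} + 342704 \cdot \frac{1}{89604} = \frac{671}{66582} + \frac{85676}{22401} = \frac{635501167}{165722598} \approx 3.8347$)
$Y{\left(b \right)} = \sqrt{-8 + b}$
$z = 494 - 4 i$ ($z = - 2 \left(-247 + \sqrt{-8 + 4}\right) = - 2 \left(-247 + \sqrt{-4}\right) = - 2 \left(-247 + 2 i\right) = 494 - 4 i \approx 494.0 - 4.0 i$)
$\frac{N}{z} = \frac{635501167}{165722598 \left(494 - 4 i\right)} = \frac{635501167 \frac{494 + 4 i}{244052}}{165722598} = \frac{635501167 \left(494 + 4 i\right)}{40444931487096}$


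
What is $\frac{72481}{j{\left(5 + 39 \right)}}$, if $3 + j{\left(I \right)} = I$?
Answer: $\frac{72481}{41} \approx 1767.8$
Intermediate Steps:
$j{\left(I \right)} = -3 + I$
$\frac{72481}{j{\left(5 + 39 \right)}} = \frac{72481}{-3 + \left(5 + 39\right)} = \frac{72481}{-3 + 44} = \frac{72481}{41}$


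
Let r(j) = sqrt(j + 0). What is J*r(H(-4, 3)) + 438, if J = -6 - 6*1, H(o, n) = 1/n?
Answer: 438 - 4*sqrt(3) ≈ 431.07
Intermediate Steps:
H(o, n) = 1/n
J = -12 (J = -6 - 6 = -12)
r(j) = sqrt(j)
J*r(H(-4, 3)) + 438 = -12*sqrt(3)/3 + 438 = -4*sqrt(3) + 438 = 438 - 4*sqrt(3)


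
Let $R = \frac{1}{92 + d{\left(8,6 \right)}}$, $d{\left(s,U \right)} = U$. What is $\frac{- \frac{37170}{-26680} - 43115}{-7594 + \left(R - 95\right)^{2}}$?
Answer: $- \frac{276180074303}{9154378235} \approx -30.169$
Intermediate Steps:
$R = \frac{1}{98}$ ($R = \frac{1}{92 + 6} = \frac{1}{98} \approx 0.010204$)
$\frac{- \frac{37170}{-26680} - 43115}{-7594 + \left(R - 95\right)^{2}} = \frac{- \frac{37170}{-26680} - 43115}{-7594 + \left(\frac{1}{98} - 95\right)^{2}} = \frac{\left(-37170\right) \left(- \frac{1}{26680}\right) - 43115}{-7594 + \left(- \frac{9309}{98}\right)^{2}} = \frac{\frac{3717}{2668} - 43115}{-7594 + \frac{86657481}{9604}} = - \frac{115027103}{2668 \cdot \frac{13724705}{9604}} = \left(- \frac{115027103}{2668}\right) \frac{9604}{13724705} = - \frac{276180074303}{9154378235}$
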